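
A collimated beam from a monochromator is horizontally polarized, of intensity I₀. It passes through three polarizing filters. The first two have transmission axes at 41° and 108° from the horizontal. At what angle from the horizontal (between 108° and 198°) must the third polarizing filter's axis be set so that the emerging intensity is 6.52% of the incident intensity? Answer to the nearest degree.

θ ≈ 138°

I₁ = I₀ cos²(41° − 0°) = I₀ cos²(41°) = 0.5696 I₀.
I₂ = I₁ cos²(108° − 41°) = 0.5696 I₀ · cos²(67°) = 0.08696 I₀.
Need I₃/I₀ = 0.0652, so cos²(θ − 108°) = 0.0652 / 0.08696 = 0.7498.
θ − 108° = arccos(√0.7498) = 30.0°, giving θ ≈ 108 + 30.0 = 138.0°.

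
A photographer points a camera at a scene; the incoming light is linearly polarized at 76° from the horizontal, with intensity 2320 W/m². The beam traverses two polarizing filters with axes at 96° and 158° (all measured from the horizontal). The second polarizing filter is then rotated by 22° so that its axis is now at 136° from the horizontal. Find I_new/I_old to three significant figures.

I_new/I_old ≈ 2.66

Before rotation:
I₁ = I₀ cos²(96° − 76°) = I₀ cos²(20°) = 0.883 I₀.
I₂ = I₁ cos²(158° − 96°) = 0.883 I₀ · cos²(62°) = 0.1946 I₀.
After rotation:
I₁ = I₀ cos²(96° − 76°) = I₀ cos²(20°) = 0.883 I₀.
I₂ = I₁ cos²(136° − 96°) = 0.883 I₀ · cos²(40°) = 0.5182 I₀.
Ratio = 0.5182 / 0.1946 = 2.662.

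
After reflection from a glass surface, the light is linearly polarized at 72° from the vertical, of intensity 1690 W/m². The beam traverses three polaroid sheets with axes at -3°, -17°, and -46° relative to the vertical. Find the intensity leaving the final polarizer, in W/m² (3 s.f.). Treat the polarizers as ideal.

I ≈ 81.5 W/m²

I₁ = 1690 W/m² · cos²(75°) = 113.2 W/m².
I₂ = I₁ · cos²(14°) = 113.2 · 0.9415 = 106.6 W/m².
I₃ = I₂ · cos²(29°) = 106.6 · 0.765 = 81.53 W/m².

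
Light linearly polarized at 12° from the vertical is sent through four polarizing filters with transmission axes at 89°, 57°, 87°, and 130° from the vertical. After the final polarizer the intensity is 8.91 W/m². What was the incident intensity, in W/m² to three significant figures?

I₀ ≈ 610 W/m²

I₁ = I₀ cos²(89° − 12°) = I₀ cos²(77°) = 0.0506 I₀.
I₂ = I₁ cos²(57° − 89°) = 0.0506 I₀ · cos²(32°) = 0.03639 I₀.
I₃ = I₂ cos²(87° − 57°) = 0.03639 I₀ · cos²(30°) = 0.02729 I₀.
I₄ = I₃ cos²(130° − 87°) = 0.02729 I₀ · cos²(43°) = 0.0146 I₀.
So 8.91 W/m² = 0.0146 I₀, giving I₀ = 8.91/0.0146 = 610.3 W/m².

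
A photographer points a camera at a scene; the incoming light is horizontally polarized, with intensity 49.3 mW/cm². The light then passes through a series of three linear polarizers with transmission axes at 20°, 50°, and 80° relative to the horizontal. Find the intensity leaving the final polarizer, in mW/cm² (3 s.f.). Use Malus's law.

I ≈ 24.5 mW/cm²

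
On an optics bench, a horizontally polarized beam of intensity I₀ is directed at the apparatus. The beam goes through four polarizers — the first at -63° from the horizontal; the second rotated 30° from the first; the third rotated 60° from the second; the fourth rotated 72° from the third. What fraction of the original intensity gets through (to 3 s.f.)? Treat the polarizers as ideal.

≈ 0.00369 I₀

I₁ = I₀ cos²(-63° − 0°) = I₀ cos²(63°) = 0.2061 I₀.
I₂ = I₁ cos²(30°) = 0.2061 · 0.75 I₀ = 0.1546 I₀.
I₃ = I₂ cos²(60°) = 0.1546 · 0.25 I₀ = 0.03865 I₀.
I₄ = I₃ cos²(72°) = 0.03865 · 0.09549 I₀ = 0.00369 I₀.
Transmitted fraction = 0.00369.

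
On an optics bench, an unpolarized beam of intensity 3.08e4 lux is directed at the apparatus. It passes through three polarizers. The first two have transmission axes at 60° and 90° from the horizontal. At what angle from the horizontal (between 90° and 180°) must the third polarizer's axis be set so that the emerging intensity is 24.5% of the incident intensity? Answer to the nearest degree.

Unpolarized light through the first polarizer → I₁ = ½ I₀, now polarized at 60°.
I₂ = I₁ cos²(90° − 60°) = 0.5 I₀ · cos²(30°) = 0.375 I₀.
Need I₃/I₀ = 0.245, so cos²(θ − 90°) = 0.245 / 0.375 = 0.6533.
θ − 90° = arccos(√0.6533) = 36.1°, giving θ ≈ 90 + 36.1 = 126.1°.

θ ≈ 126°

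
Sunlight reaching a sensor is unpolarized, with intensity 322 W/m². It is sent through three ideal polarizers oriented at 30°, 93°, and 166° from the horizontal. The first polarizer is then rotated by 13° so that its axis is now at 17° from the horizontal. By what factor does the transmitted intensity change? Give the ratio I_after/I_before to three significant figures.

I_new/I_old ≈ 0.284

Before rotation:
Unpolarized light through the first polarizer → I₁ = ½ I₀, now polarized at 30°.
I₂ = I₁ cos²(93° − 30°) = 0.5 I₀ · cos²(63°) = 0.1031 I₀.
I₃ = I₂ cos²(166° − 93°) = 0.1031 I₀ · cos²(73°) = 0.008809 I₀.
After rotation:
Unpolarized light through the first polarizer → I₁ = ½ I₀, now polarized at 17°.
I₂ = I₁ cos²(93° − 17°) = 0.5 I₀ · cos²(76°) = 0.02926 I₀.
I₃ = I₂ cos²(166° − 93°) = 0.02926 I₀ · cos²(73°) = 0.002501 I₀.
Ratio = 0.002501 / 0.008809 = 0.284.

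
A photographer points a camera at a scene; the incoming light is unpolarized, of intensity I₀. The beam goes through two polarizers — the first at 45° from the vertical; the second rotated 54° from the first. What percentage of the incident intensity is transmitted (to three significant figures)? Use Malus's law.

≈ 17.3%

Unpolarized light through the first polarizer → I₁ = ½ I₀, now polarized at 45°.
I₂ = I₁ cos²(54°) = 0.5 · 0.3455 I₀ = 0.1727 I₀.
That is 17.27% of the incident intensity.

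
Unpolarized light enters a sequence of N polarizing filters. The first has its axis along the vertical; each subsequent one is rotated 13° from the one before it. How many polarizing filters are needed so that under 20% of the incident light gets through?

N = 19

First polarizer halves the unpolarized light: factor 1/2.
Each further stage multiplies by cos²(13°) = 0.9494.
After N polarizers: T = 0.5·0.9494^(N−1). Require T < 0.20 ⇒ N−1 > ln(0.20/0.5)/ln(0.9494) = 17.65, so N−1 ≥ 18 and N = 19.
Check: N=19 gives T = 0.1964 < 0.20; N=18 gives T = 0.2068.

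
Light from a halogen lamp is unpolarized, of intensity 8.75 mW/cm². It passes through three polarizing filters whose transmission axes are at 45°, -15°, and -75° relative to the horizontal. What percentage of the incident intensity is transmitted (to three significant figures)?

≈ 3.13%

Unpolarized light through the first polarizer → I₁ = 8.75 mW/cm²/2 = 4.375 mW/cm², polarized at 45°.
I₂ = I₁ · cos²(60°) = 4.375 · 0.25 = 1.094 mW/cm².
I₃ = I₂ · cos²(60°) = 1.094 · 0.25 = 0.2734 mW/cm².
That is 3.125% of the incident intensity.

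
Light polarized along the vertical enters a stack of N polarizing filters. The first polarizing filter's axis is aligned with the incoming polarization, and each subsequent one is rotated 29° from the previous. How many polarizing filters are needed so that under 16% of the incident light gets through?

First polarizer is aligned with the polarization: full transmission.
Each further stage multiplies by cos²(29°) = 0.765.
After N polarizers: T = 0.765^(N−1). Require T < 0.16 ⇒ N−1 > ln(0.16)/ln(0.765) = 6.84, so N−1 ≥ 7 and N = 8.
Check: N=8 gives T = 0.1533 < 0.16; N=7 gives T = 0.2004.

N = 8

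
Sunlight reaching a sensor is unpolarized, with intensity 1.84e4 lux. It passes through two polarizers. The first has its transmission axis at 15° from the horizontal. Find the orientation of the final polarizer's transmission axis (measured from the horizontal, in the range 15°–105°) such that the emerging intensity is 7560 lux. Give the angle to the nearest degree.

Unpolarized light through the first polarizer → I₁ = ½ I₀, now polarized at 15°.
Target fraction: 7560 / 1.84e4 lux = 0.4109 of I₀.
Need I₂/I₀ = 0.4109, so cos²(θ − 15°) = 0.4109 / 0.5 = 0.8217.
θ − 15° = arccos(√0.8217) = 25.0°, giving θ ≈ 15 + 25.0 = 40.0°.

θ ≈ 40°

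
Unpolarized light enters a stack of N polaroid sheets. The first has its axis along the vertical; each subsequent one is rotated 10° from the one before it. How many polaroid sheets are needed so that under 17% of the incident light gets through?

First polarizer halves the unpolarized light: factor 1/2.
Each further stage multiplies by cos²(10°) = 0.9698.
After N polarizers: T = 0.5·0.9698^(N−1). Require T < 0.17 ⇒ N−1 > ln(0.17/0.5)/ln(0.9698) = 35.23, so N−1 ≥ 36 and N = 37.
Check: N=37 gives T = 0.1661 < 0.17; N=36 gives T = 0.1712.

N = 37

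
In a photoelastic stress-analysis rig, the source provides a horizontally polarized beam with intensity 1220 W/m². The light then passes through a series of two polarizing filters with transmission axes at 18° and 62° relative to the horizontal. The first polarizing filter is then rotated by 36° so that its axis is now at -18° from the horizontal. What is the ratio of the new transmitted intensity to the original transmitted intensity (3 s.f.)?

I_new/I_old ≈ 0.0583

Before rotation:
By Malus's law, I₁ = I₀ cos²(18° − 0°) = I₀ cos²(18°) = 0.9045 I₀.
I₂ = I₁ cos²(62° − 18°) = 0.9045 I₀ · cos²(44°) = 0.468 I₀.
After rotation:
I₁ = I₀ cos²(-18° − 0°) = I₀ cos²(18°) = 0.9045 I₀.
I₂ = I₁ cos²(62° + 18°) = 0.9045 I₀ · cos²(80°) = 0.02727 I₀.
Ratio = 0.02727 / 0.468 = 0.05827.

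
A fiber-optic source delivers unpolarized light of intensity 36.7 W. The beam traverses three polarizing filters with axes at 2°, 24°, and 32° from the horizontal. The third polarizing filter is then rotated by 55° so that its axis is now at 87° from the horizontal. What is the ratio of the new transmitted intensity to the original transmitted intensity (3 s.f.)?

I_new/I_old ≈ 0.210

Before rotation:
Unpolarized light through the first polarizer → I₁ = ½ I₀, now polarized at 2°.
I₂ = I₁ cos²(24° − 2°) = 0.5 I₀ · cos²(22°) = 0.4298 I₀.
I₃ = I₂ cos²(32° − 24°) = 0.4298 I₀ · cos²(8°) = 0.4215 I₀.
After rotation:
Unpolarized light through the first polarizer → I₁ = ½ I₀, now polarized at 2°.
I₂ = I₁ cos²(24° − 2°) = 0.5 I₀ · cos²(22°) = 0.4298 I₀.
I₃ = I₂ cos²(87° − 24°) = 0.4298 I₀ · cos²(63°) = 0.08859 I₀.
Ratio = 0.08859 / 0.4215 = 0.2102.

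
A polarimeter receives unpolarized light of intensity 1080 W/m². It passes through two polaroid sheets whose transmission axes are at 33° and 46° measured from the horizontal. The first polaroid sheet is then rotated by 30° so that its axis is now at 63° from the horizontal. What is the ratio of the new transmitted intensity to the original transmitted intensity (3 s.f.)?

I_new/I_old ≈ 0.963

Before rotation:
Unpolarized light through the first polarizer → I₁ = ½ I₀, now polarized at 33°.
I₂ = I₁ cos²(46° − 33°) = 0.5 I₀ · cos²(13°) = 0.4747 I₀.
After rotation:
Unpolarized light through the first polarizer → I₁ = ½ I₀, now polarized at 63°.
I₂ = I₁ cos²(46° − 63°) = 0.5 I₀ · cos²(17°) = 0.4573 I₀.
Ratio = 0.4573 / 0.4747 = 0.9633.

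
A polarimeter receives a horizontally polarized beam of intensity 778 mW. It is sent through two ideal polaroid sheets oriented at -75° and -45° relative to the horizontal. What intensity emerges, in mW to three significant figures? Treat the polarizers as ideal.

I₁ = 778 mW · cos²(75°) = 52.12 mW.
I₂ = I₁ · cos²(30°) = 52.12 · 0.75 = 39.09 mW.

I ≈ 39.1 mW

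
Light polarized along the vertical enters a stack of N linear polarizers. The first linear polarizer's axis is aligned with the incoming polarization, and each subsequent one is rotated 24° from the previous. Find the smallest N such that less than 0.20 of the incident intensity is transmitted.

First polarizer is aligned with the polarization: full transmission.
Each further stage multiplies by cos²(24°) = 0.8346.
After N polarizers: T = 0.8346^(N−1). Require T < 0.20 ⇒ N−1 > ln(0.20)/ln(0.8346) = 8.90, so N−1 ≥ 9 and N = 10.
Check: N=10 gives T = 0.1964 < 0.20; N=9 gives T = 0.2353.

N = 10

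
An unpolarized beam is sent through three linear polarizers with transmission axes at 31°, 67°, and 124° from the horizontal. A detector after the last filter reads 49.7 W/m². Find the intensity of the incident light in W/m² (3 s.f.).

I₀ ≈ 512 W/m²

Unpolarized light through the first polarizer → I₁ = ½ I₀, now polarized at 31°.
I₂ = I₁ cos²(67° − 31°) = 0.5 I₀ · cos²(36°) = 0.3273 I₀.
I₃ = I₂ cos²(124° − 67°) = 0.3273 I₀ · cos²(57°) = 0.09707 I₀.
So 49.7 W/m² = 0.09707 I₀, giving I₀ = 49.7/0.09707 = 512 W/m².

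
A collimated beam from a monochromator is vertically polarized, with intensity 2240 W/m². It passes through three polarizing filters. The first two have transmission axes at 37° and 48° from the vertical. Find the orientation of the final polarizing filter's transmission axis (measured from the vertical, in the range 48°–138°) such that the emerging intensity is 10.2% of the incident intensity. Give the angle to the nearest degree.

θ ≈ 114°

I₁ = I₀ cos²(37° − 0°) = I₀ cos²(37°) = 0.6378 I₀.
I₂ = I₁ cos²(48° − 37°) = 0.6378 I₀ · cos²(11°) = 0.6146 I₀.
Need I₃/I₀ = 0.102, so cos²(θ − 48°) = 0.102 / 0.6146 = 0.166.
θ − 48° = arccos(√0.166) = 66.0°, giving θ ≈ 48 + 66.0 = 114.0°.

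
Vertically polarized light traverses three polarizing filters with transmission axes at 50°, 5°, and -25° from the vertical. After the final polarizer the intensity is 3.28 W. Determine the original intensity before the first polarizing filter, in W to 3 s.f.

By Malus's law, I₁ = I₀ cos²(50° − 0°) = I₀ cos²(50°) = 0.4132 I₀.
I₂ = I₁ cos²(5° − 50°) = 0.4132 I₀ · cos²(45°) = 0.2066 I₀.
I₃ = I₂ cos²(-25° − 5°) = 0.2066 I₀ · cos²(30°) = 0.1549 I₀.
So 3.28 W = 0.1549 I₀, giving I₀ = 3.28/0.1549 = 21.17 W.

I₀ ≈ 21.2 W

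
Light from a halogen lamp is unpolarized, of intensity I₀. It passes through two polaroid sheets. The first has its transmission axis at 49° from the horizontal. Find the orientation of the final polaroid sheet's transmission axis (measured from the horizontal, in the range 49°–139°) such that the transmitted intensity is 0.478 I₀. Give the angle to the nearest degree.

θ ≈ 61°

Unpolarized light through the first polarizer → I₁ = ½ I₀, now polarized at 49°.
Need I₂/I₀ = 0.478, so cos²(θ − 49°) = 0.478 / 0.5 = 0.956.
θ − 49° = arccos(√0.956) = 12.1°, giving θ ≈ 49 + 12.1 = 61.1°.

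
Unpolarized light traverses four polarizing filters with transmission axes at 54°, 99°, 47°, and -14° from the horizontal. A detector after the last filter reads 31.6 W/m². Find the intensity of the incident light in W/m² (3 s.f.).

I₀ ≈ 1420 W/m²

Unpolarized light through the first polarizer → I₁ = ½ I₀, now polarized at 54°.
I₂ = I₁ cos²(99° − 54°) = 0.5 I₀ · cos²(45°) = 0.25 I₀.
I₃ = I₂ cos²(47° − 99°) = 0.25 I₀ · cos²(52°) = 0.09476 I₀.
I₄ = I₃ cos²(-14° − 47°) = 0.09476 I₀ · cos²(61°) = 0.02227 I₀.
So 31.6 W/m² = 0.02227 I₀, giving I₀ = 31.6/0.02227 = 1419 W/m².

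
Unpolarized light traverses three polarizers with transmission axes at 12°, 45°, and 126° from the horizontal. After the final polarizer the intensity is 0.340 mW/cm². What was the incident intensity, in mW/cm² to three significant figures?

I₀ ≈ 39.5 mW/cm²

Unpolarized light through the first polarizer → I₁ = ½ I₀, now polarized at 12°.
I₂ = I₁ cos²(45° − 12°) = 0.5 I₀ · cos²(33°) = 0.3517 I₀.
I₃ = I₂ cos²(126° − 45°) = 0.3517 I₀ · cos²(81°) = 0.008606 I₀.
So 0.340 mW/cm² = 0.008606 I₀, giving I₀ = 0.340/0.008606 = 39.51 mW/cm².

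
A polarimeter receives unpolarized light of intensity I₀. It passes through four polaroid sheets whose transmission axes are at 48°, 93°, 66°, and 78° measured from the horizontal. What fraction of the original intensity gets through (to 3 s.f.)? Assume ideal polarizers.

≈ 0.190 I₀

Unpolarized light through the first polarizer → I₁ = ½ I₀, now polarized at 48°.
I₂ = I₁ cos²(93° − 48°) = 0.5 I₀ · cos²(45°) = 0.25 I₀.
I₃ = I₂ cos²(66° − 93°) = 0.25 I₀ · cos²(27°) = 0.1985 I₀.
I₄ = I₃ cos²(78° − 66°) = 0.1985 I₀ · cos²(12°) = 0.1899 I₀.
Transmitted fraction = 0.1899.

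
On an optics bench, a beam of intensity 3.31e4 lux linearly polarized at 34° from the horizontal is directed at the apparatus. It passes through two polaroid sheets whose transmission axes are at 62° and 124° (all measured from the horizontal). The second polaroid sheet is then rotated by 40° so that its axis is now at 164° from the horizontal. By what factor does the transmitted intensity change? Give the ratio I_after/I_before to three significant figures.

I_new/I_old ≈ 0.196

Before rotation:
I₁ = I₀ cos²(62° − 34°) = I₀ cos²(28°) = 0.7796 I₀.
I₂ = I₁ cos²(124° − 62°) = 0.7796 I₀ · cos²(62°) = 0.1718 I₀.
After rotation:
I₁ = I₀ cos²(62° − 34°) = I₀ cos²(28°) = 0.7796 I₀.
Angle between axes 1 and 2: 78°. I₂ = 0.7796 I₀ · cos²(78°) = 0.0337 I₀.
Ratio = 0.0337 / 0.1718 = 0.1961.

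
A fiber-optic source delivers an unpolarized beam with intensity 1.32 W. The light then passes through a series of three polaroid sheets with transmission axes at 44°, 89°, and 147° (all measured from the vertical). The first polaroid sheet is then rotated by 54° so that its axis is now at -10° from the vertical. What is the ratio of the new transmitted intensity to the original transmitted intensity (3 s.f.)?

Before rotation:
Unpolarized light through the first polarizer → I₁ = ½ I₀, now polarized at 44°.
I₂ = I₁ cos²(89° − 44°) = 0.5 I₀ · cos²(45°) = 0.25 I₀.
I₃ = I₂ cos²(147° − 89°) = 0.25 I₀ · cos²(58°) = 0.0702 I₀.
After rotation:
Unpolarized light through the first polarizer → I₁ = ½ I₀, now polarized at -10°.
Angle between axes 1 and 2: 81°. I₂ = 0.5 I₀ · cos²(81°) = 0.01224 I₀.
I₃ = I₂ cos²(147° − 89°) = 0.01224 I₀ · cos²(58°) = 0.003436 I₀.
Ratio = 0.003436 / 0.0702 = 0.04894.

I_new/I_old ≈ 0.0489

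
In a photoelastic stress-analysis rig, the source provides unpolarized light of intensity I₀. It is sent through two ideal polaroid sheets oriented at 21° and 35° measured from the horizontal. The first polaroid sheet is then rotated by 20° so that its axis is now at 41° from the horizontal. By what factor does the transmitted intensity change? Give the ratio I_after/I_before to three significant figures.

I_new/I_old ≈ 1.05

Before rotation:
Unpolarized light through the first polarizer → I₁ = ½ I₀, now polarized at 21°.
I₂ = I₁ cos²(35° − 21°) = 0.5 I₀ · cos²(14°) = 0.4707 I₀.
After rotation:
Unpolarized light through the first polarizer → I₁ = ½ I₀, now polarized at 41°.
I₂ = I₁ cos²(35° − 41°) = 0.5 I₀ · cos²(6°) = 0.4945 I₀.
Ratio = 0.4945 / 0.4707 = 1.051.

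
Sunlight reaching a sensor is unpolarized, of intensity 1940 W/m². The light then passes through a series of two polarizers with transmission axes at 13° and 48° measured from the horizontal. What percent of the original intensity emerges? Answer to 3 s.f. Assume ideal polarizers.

≈ 33.6%

Unpolarized light through the first polarizer → I₁ = 1940 W/m²/2 = 970 W/m², polarized at 13°.
I₂ = I₁ · cos²(35°) = 970 · 0.671 = 650.9 W/m².
That is 33.55% of the incident intensity.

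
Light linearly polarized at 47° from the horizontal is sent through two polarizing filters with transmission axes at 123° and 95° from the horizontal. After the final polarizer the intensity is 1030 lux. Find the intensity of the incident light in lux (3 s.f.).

I₁ = I₀ cos²(123° − 47°) = I₀ cos²(76°) = 0.05853 I₀.
I₂ = I₁ cos²(95° − 123°) = 0.05853 I₀ · cos²(28°) = 0.04563 I₀.
So 1030 lux = 0.04563 I₀, giving I₀ = 1030/0.04563 = 2.257e+04 lux.

I₀ ≈ 2.26e4 lux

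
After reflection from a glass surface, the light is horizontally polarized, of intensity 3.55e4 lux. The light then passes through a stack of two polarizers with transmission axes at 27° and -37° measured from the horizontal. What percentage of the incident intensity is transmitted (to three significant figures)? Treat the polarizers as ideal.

By Malus's law, I₁ = 3.55e4 lux · cos²(27°) = 2.818e+04 lux.
I₂ = I₁ · cos²(64°) = 2.818e+04 · 0.1922 = 5416 lux.
That is 15.26% of the incident intensity.

≈ 15.3%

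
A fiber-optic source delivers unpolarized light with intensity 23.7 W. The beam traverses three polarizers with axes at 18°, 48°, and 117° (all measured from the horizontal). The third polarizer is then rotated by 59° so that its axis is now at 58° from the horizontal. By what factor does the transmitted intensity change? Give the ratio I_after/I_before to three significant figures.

I_new/I_old ≈ 7.55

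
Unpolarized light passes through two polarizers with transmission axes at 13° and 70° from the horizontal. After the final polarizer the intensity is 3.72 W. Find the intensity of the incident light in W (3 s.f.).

I₀ ≈ 25.1 W

Unpolarized light through the first polarizer → I₁ = ½ I₀, now polarized at 13°.
I₂ = I₁ cos²(70° − 13°) = 0.5 I₀ · cos²(57°) = 0.1483 I₀.
So 3.72 W = 0.1483 I₀, giving I₀ = 3.72/0.1483 = 25.08 W.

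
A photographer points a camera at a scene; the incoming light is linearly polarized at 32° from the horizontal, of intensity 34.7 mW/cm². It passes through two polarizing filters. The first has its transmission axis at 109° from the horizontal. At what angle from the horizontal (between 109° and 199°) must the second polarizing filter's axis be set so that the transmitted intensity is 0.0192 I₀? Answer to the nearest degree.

θ ≈ 161°

By Malus's law, I₁ = I₀ cos²(109° − 32°) = I₀ cos²(77°) = 0.0506 I₀.
Need I₂/I₀ = 0.0192, so cos²(θ − 109°) = 0.0192 / 0.0506 = 0.3794.
θ − 109° = arccos(√0.3794) = 52.0°, giving θ ≈ 109 + 52.0 = 161.0°.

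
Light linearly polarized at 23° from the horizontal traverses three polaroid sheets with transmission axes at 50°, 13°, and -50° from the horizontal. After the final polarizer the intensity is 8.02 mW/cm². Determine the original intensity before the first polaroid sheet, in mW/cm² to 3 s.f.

I₁ = I₀ cos²(50° − 23°) = I₀ cos²(27°) = 0.7939 I₀.
I₂ = I₁ cos²(13° − 50°) = 0.7939 I₀ · cos²(37°) = 0.5064 I₀.
I₃ = I₂ cos²(-50° − 13°) = 0.5064 I₀ · cos²(63°) = 0.1044 I₀.
So 8.02 mW/cm² = 0.1044 I₀, giving I₀ = 8.02/0.1044 = 76.85 mW/cm².

I₀ ≈ 76.8 mW/cm²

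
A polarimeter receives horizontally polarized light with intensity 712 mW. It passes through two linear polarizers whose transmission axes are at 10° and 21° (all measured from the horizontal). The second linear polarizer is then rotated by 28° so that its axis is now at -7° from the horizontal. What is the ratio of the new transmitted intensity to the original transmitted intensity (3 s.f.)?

I_new/I_old ≈ 0.949

Before rotation:
I₁ = I₀ cos²(10° − 0°) = I₀ cos²(10°) = 0.9698 I₀.
I₂ = I₁ cos²(21° − 10°) = 0.9698 I₀ · cos²(11°) = 0.9345 I₀.
After rotation:
I₁ = I₀ cos²(10° − 0°) = I₀ cos²(10°) = 0.9698 I₀.
I₂ = I₁ cos²(-7° − 10°) = 0.9698 I₀ · cos²(17°) = 0.8869 I₀.
Ratio = 0.8869 / 0.9345 = 0.9491.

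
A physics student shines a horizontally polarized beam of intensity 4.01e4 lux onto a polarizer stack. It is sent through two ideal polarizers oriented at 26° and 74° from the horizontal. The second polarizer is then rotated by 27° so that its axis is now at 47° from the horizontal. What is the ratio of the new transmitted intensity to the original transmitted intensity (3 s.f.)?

I_new/I_old ≈ 1.95

Before rotation:
By Malus's law, I₁ = I₀ cos²(26° − 0°) = I₀ cos²(26°) = 0.8078 I₀.
I₂ = I₁ cos²(74° − 26°) = 0.8078 I₀ · cos²(48°) = 0.3617 I₀.
After rotation:
I₁ = I₀ cos²(26° − 0°) = I₀ cos²(26°) = 0.8078 I₀.
I₂ = I₁ cos²(47° − 26°) = 0.8078 I₀ · cos²(21°) = 0.7041 I₀.
Ratio = 0.7041 / 0.3617 = 1.947.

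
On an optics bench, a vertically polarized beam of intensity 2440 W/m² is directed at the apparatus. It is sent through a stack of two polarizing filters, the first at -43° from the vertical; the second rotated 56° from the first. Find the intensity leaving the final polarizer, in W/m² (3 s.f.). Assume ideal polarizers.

By Malus's law, I₁ = 2440 W/m² · cos²(43°) = 1305 W/m².
I₂ = I₁ · cos²(56°) = 1305 · 0.3127 = 408.1 W/m².

I ≈ 408 W/m²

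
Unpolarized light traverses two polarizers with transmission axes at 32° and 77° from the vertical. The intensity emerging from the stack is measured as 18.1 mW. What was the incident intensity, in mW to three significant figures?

I₀ ≈ 72.4 mW

Unpolarized light through the first polarizer → I₁ = ½ I₀, now polarized at 32°.
I₂ = I₁ cos²(77° − 32°) = 0.5 I₀ · cos²(45°) = 0.25 I₀.
So 18.1 mW = 0.25 I₀, giving I₀ = 18.1/0.25 = 72.4 mW.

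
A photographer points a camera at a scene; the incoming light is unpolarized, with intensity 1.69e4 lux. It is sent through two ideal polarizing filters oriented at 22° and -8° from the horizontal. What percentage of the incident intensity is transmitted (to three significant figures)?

≈ 37.5%

Unpolarized light through the first polarizer → I₁ = 1.69e4 lux/2 = 8450 lux, polarized at 22°.
I₂ = I₁ · cos²(30°) = 8450 · 0.75 = 6338 lux.
That is 37.5% of the incident intensity.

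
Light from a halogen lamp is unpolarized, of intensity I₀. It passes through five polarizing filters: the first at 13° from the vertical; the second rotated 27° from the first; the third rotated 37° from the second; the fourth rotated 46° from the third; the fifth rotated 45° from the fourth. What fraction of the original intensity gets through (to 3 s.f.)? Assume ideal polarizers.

≈ 0.0611 I₀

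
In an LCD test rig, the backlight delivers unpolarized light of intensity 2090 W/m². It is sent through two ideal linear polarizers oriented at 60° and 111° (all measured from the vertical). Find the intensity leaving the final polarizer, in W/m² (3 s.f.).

Unpolarized light through the first polarizer → I₁ = 2090 W/m²/2 = 1045 W/m², polarized at 60°.
I₂ = I₁ · cos²(51°) = 1045 · 0.396 = 413.9 W/m².

I ≈ 414 W/m²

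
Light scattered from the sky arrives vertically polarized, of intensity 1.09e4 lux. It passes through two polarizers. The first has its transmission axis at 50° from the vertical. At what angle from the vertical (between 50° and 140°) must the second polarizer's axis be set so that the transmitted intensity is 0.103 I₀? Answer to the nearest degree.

θ ≈ 110°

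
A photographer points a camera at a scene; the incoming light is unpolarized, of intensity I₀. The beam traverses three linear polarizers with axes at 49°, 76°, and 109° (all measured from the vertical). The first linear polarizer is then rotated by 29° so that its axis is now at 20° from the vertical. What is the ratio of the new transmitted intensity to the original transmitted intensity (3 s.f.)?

Before rotation:
Unpolarized light through the first polarizer → I₁ = ½ I₀, now polarized at 49°.
I₂ = I₁ cos²(76° − 49°) = 0.5 I₀ · cos²(27°) = 0.3969 I₀.
I₃ = I₂ cos²(109° − 76°) = 0.3969 I₀ · cos²(33°) = 0.2792 I₀.
After rotation:
Unpolarized light through the first polarizer → I₁ = ½ I₀, now polarized at 20°.
I₂ = I₁ cos²(76° − 20°) = 0.5 I₀ · cos²(56°) = 0.1563 I₀.
I₃ = I₂ cos²(109° − 76°) = 0.1563 I₀ · cos²(33°) = 0.11 I₀.
Ratio = 0.11 / 0.2792 = 0.3939.

I_new/I_old ≈ 0.394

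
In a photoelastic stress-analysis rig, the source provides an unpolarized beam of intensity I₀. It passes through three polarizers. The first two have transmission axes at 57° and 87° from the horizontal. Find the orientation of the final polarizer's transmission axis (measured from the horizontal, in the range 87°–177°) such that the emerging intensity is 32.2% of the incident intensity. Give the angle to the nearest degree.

θ ≈ 109°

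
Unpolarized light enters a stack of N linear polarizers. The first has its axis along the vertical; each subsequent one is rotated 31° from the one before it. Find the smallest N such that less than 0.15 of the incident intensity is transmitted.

First polarizer halves the unpolarized light: factor 1/2.
Each further stage multiplies by cos²(31°) = 0.7347.
After N polarizers: T = 0.5·0.7347^(N−1). Require T < 0.15 ⇒ N−1 > ln(0.15/0.5)/ln(0.7347) = 3.91, so N−1 ≥ 4 and N = 5.
Check: N=5 gives T = 0.1457 < 0.15; N=4 gives T = 0.1983.

N = 5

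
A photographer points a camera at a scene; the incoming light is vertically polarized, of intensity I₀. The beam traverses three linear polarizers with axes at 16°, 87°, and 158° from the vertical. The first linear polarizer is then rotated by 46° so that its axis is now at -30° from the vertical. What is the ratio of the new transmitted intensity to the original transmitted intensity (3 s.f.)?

Before rotation:
I₁ = I₀ cos²(16° − 0°) = I₀ cos²(16°) = 0.924 I₀.
I₂ = I₁ cos²(87° − 16°) = 0.924 I₀ · cos²(71°) = 0.09794 I₀.
I₃ = I₂ cos²(158° − 87°) = 0.09794 I₀ · cos²(71°) = 0.01038 I₀.
After rotation:
I₁ = I₀ cos²(-30° − 0°) = I₀ cos²(30°) = 0.75 I₀.
Angle between axes 1 and 2: 63°. I₂ = 0.75 I₀ · cos²(63°) = 0.1546 I₀.
I₃ = I₂ cos²(158° − 87°) = 0.1546 I₀ · cos²(71°) = 0.01638 I₀.
Ratio = 0.01638 / 0.01038 = 1.578.

I_new/I_old ≈ 1.58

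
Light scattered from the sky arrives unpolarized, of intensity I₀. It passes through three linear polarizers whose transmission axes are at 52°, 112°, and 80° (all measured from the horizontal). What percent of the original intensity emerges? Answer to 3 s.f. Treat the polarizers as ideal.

≈ 8.99%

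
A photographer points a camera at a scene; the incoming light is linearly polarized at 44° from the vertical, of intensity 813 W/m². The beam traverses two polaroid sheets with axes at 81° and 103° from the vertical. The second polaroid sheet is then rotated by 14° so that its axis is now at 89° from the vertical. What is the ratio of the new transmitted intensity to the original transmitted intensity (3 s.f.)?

I_new/I_old ≈ 1.14

Before rotation:
I₁ = I₀ cos²(81° − 44°) = I₀ cos²(37°) = 0.6378 I₀.
I₂ = I₁ cos²(103° − 81°) = 0.6378 I₀ · cos²(22°) = 0.5483 I₀.
After rotation:
I₁ = I₀ cos²(81° − 44°) = I₀ cos²(37°) = 0.6378 I₀.
I₂ = I₁ cos²(89° − 81°) = 0.6378 I₀ · cos²(8°) = 0.6255 I₀.
Ratio = 0.6255 / 0.5483 = 1.141.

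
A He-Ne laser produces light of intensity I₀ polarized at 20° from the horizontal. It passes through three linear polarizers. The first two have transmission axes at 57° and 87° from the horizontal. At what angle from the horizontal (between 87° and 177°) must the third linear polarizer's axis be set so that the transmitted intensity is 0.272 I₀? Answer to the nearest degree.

θ ≈ 128°

By Malus's law, I₁ = I₀ cos²(57° − 20°) = I₀ cos²(37°) = 0.6378 I₀.
I₂ = I₁ cos²(87° − 57°) = 0.6378 I₀ · cos²(30°) = 0.4784 I₀.
Need I₃/I₀ = 0.272, so cos²(θ − 87°) = 0.272 / 0.4784 = 0.5686.
θ − 87° = arccos(√0.5686) = 41.1°, giving θ ≈ 87 + 41.1 = 128.1°.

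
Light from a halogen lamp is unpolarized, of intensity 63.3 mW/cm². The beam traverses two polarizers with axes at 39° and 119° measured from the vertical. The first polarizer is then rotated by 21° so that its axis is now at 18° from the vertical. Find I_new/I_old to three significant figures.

I_new/I_old ≈ 1.21

Before rotation:
Unpolarized light through the first polarizer → I₁ = ½ I₀, now polarized at 39°.
I₂ = I₁ cos²(119° − 39°) = 0.5 I₀ · cos²(80°) = 0.01508 I₀.
After rotation:
Unpolarized light through the first polarizer → I₁ = ½ I₀, now polarized at 18°.
Angle between axes 1 and 2: 79°. I₂ = 0.5 I₀ · cos²(79°) = 0.0182 I₀.
Ratio = 0.0182 / 0.01508 = 1.207.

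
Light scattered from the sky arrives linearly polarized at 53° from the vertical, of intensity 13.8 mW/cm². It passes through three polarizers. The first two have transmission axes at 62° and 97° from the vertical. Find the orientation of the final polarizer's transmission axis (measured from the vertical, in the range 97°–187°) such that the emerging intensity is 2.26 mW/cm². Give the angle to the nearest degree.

θ ≈ 157°

I₁ = I₀ cos²(62° − 53°) = I₀ cos²(9°) = 0.9755 I₀.
I₂ = I₁ cos²(97° − 62°) = 0.9755 I₀ · cos²(35°) = 0.6546 I₀.
Target fraction: 2.26 / 13.8 mW/cm² = 0.1638 of I₀.
Need I₃/I₀ = 0.1638, so cos²(θ − 97°) = 0.1638 / 0.6546 = 0.2502.
θ − 97° = arccos(√0.2502) = 60.0°, giving θ ≈ 97 + 60.0 = 157.0°.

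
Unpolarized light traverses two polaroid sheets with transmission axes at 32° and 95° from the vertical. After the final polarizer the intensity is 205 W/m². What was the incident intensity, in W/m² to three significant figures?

I₀ ≈ 1990 W/m²

Unpolarized light through the first polarizer → I₁ = ½ I₀, now polarized at 32°.
I₂ = I₁ cos²(95° − 32°) = 0.5 I₀ · cos²(63°) = 0.1031 I₀.
So 205 W/m² = 0.1031 I₀, giving I₀ = 205/0.1031 = 1989 W/m².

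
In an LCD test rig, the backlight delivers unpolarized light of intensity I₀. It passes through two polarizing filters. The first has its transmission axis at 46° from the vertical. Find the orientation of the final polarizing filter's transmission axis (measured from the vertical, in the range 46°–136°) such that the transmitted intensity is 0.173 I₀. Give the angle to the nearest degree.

θ ≈ 100°

Unpolarized light through the first polarizer → I₁ = ½ I₀, now polarized at 46°.
Need I₂/I₀ = 0.173, so cos²(θ − 46°) = 0.173 / 0.5 = 0.346.
θ − 46° = arccos(√0.346) = 54.0°, giving θ ≈ 46 + 54.0 = 100.0°.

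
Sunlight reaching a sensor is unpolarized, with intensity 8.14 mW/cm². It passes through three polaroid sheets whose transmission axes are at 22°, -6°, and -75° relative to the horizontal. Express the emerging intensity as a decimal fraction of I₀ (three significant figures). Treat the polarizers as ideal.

Unpolarized light through the first polarizer → I₁ = 8.14 mW/cm²/2 = 4.07 mW/cm², polarized at 22°.
I₂ = I₁ · cos²(28°) = 4.07 · 0.7796 = 3.173 mW/cm².
I₃ = I₂ · cos²(69°) = 3.173 · 0.1284 = 0.4075 mW/cm².
Transmitted fraction = 0.05006.

I/I₀ ≈ 0.0501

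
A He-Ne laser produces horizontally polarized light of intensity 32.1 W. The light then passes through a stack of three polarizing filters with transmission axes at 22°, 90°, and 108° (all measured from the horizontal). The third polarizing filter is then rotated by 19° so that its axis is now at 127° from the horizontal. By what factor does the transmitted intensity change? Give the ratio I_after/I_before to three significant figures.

I_new/I_old ≈ 0.705

Before rotation:
I₁ = I₀ cos²(22° − 0°) = I₀ cos²(22°) = 0.8597 I₀.
I₂ = I₁ cos²(90° − 22°) = 0.8597 I₀ · cos²(68°) = 0.1206 I₀.
I₃ = I₂ cos²(108° − 90°) = 0.1206 I₀ · cos²(18°) = 0.1091 I₀.
After rotation:
I₁ = I₀ cos²(22° − 0°) = I₀ cos²(22°) = 0.8597 I₀.
I₂ = I₁ cos²(90° − 22°) = 0.8597 I₀ · cos²(68°) = 0.1206 I₀.
I₃ = I₂ cos²(127° − 90°) = 0.1206 I₀ · cos²(37°) = 0.07694 I₀.
Ratio = 0.07694 / 0.1091 = 0.7052.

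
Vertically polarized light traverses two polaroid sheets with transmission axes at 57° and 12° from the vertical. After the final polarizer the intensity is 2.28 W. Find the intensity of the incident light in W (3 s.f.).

By Malus's law, I₁ = I₀ cos²(57° − 0°) = I₀ cos²(57°) = 0.2966 I₀.
I₂ = I₁ cos²(12° − 57°) = 0.2966 I₀ · cos²(45°) = 0.1483 I₀.
So 2.28 W = 0.1483 I₀, giving I₀ = 2.28/0.1483 = 15.37 W.

I₀ ≈ 15.4 W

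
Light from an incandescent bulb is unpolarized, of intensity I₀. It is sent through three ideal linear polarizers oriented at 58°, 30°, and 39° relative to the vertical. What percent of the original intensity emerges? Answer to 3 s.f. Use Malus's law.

Unpolarized light through the first polarizer → I₁ = ½ I₀, now polarized at 58°.
I₂ = I₁ cos²(30° − 58°) = 0.5 I₀ · cos²(28°) = 0.3898 I₀.
I₃ = I₂ cos²(39° − 30°) = 0.3898 I₀ · cos²(9°) = 0.3803 I₀.
That is 38.03% of the incident intensity.

≈ 38.0%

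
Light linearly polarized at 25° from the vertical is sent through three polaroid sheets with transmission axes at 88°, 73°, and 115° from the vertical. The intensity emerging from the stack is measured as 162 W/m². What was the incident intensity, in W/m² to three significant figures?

I₀ ≈ 1530 W/m²

By Malus's law, I₁ = I₀ cos²(88° − 25°) = I₀ cos²(63°) = 0.2061 I₀.
I₂ = I₁ cos²(73° − 88°) = 0.2061 I₀ · cos²(15°) = 0.1923 I₀.
I₃ = I₂ cos²(115° − 73°) = 0.1923 I₀ · cos²(42°) = 0.1062 I₀.
So 162 W/m² = 0.1062 I₀, giving I₀ = 162/0.1062 = 1525 W/m².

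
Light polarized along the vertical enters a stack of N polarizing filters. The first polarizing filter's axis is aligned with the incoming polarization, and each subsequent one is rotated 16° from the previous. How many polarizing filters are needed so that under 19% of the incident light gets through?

N = 23

First polarizer is aligned with the polarization: full transmission.
Each further stage multiplies by cos²(16°) = 0.924.
After N polarizers: T = 0.924^(N−1). Require T < 0.19 ⇒ N−1 > ln(0.19)/ln(0.924) = 21.02, so N−1 ≥ 22 and N = 23.
Check: N=23 gives T = 0.1758 < 0.19; N=22 gives T = 0.1903.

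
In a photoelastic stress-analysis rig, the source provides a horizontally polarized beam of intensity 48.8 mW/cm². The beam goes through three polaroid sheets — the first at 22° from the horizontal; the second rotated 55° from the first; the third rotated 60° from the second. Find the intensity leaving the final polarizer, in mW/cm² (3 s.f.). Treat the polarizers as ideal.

I ≈ 3.45 mW/cm²

By Malus's law, I₁ = 48.8 mW/cm² · cos²(22°) = 41.95 mW/cm².
I₂ = I₁ · cos²(55°) = 41.95 · 0.329 = 13.8 mW/cm².
I₃ = I₂ · cos²(60°) = 13.8 · 0.25 = 3.45 mW/cm².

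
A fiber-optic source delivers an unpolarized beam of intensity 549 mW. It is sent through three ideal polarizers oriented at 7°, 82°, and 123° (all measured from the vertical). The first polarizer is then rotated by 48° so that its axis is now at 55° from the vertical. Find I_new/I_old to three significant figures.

Before rotation:
Unpolarized light through the first polarizer → I₁ = ½ I₀, now polarized at 7°.
I₂ = I₁ cos²(82° − 7°) = 0.5 I₀ · cos²(75°) = 0.03349 I₀.
I₃ = I₂ cos²(123° − 82°) = 0.03349 I₀ · cos²(41°) = 0.01908 I₀.
After rotation:
Unpolarized light through the first polarizer → I₁ = ½ I₀, now polarized at 55°.
I₂ = I₁ cos²(82° − 55°) = 0.5 I₀ · cos²(27°) = 0.3969 I₀.
I₃ = I₂ cos²(123° − 82°) = 0.3969 I₀ · cos²(41°) = 0.2261 I₀.
Ratio = 0.2261 / 0.01908 = 11.85.

I_new/I_old ≈ 11.9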